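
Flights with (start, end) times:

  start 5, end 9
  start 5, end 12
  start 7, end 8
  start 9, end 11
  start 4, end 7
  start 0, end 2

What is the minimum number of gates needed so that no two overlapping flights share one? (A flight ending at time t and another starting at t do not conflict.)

Events (time:±→running): 0:+→1 2:-→0 4:+→1 5:+→2 5:+→3 … peak 3.

3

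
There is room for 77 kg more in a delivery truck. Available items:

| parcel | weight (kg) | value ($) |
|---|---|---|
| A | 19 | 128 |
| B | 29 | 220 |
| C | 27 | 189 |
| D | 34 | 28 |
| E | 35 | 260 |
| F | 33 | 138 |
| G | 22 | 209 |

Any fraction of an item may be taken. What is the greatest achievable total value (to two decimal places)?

622.14

Greedy by value/weight ratio, highest first.
Ratios (sorted): G 9.50, B 7.59, E 7.43, C 7.00, A 6.74, F 4.18, D 0.82
take G (22 @ 209); take B (29 @ 220); take 26/35 of E → 193.14. Capacity used 77/77.
Total value = 622.14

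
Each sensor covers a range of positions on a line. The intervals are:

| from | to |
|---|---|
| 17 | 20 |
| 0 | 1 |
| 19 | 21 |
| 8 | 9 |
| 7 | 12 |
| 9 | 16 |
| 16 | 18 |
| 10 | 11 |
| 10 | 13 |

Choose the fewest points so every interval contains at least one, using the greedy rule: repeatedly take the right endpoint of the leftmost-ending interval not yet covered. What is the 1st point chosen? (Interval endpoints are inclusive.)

Sort by right endpoint; whenever an interval is uncovered, place a point at its right end.
Sorted: [0,1] [8,9] [10,11] [7,12] [10,13] [9,16] [16,18] [17,20] [19,21]
{[0,1]} hit by 1; {[8,9]} hit by 9; {[10,11],[7,12],[10,13],[9,16]} hit by 11; {[16,18],[17,20]} hit by 18; {[19,21]} hit by 21.
Points: 1, 9, 11, 18, 21 (5 total).

1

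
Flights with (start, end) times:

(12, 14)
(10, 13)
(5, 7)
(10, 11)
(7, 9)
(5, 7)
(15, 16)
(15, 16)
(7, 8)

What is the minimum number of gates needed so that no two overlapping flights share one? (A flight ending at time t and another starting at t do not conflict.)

2

The answer is the maximum number of intervals overlapping at any instant.
starts: [5, 5, 7, 7, 10, 10, 12, 15, 15]
ends:   [7, 7, 8, 9, 11, 13, 14, 16, 16]
s5→1 s5→2  — peak 2.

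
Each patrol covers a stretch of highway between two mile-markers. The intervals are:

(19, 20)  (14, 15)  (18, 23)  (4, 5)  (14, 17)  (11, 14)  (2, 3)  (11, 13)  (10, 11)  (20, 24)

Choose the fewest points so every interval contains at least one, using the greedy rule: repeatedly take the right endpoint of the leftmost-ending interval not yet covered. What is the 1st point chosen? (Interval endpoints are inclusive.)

Sorted: [2,3] [4,5] [10,11] [11,13] [11,14] [14,15] [14,17] [19,20] [18,23] [20,24]
{[2,3]} hit by 3; {[4,5]} hit by 5; {[10,11],[11,13],[11,14]} hit by 11; {[14,15],[14,17]} hit by 15; {[19,20],[18,23],[20,24]} hit by 20.
Points: 3, 5, 11, 15, 20 (5 total).

3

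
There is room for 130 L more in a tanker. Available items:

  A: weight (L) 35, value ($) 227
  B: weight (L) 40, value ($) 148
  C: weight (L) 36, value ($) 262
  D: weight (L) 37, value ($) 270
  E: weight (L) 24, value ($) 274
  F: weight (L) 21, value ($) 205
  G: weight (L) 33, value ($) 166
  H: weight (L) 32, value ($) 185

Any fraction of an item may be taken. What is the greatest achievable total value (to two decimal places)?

Ratios (sorted): E 11.42, F 9.76, D 7.30, C 7.28, A 6.49, H 5.78, G 5.03, B 3.70
take E (24 @ 274); take F (21 @ 205); take D (37 @ 270); take C (36 @ 262); take 12/35 of A → 77.83. Capacity used 130/130.
Total value = 1088.83

1088.83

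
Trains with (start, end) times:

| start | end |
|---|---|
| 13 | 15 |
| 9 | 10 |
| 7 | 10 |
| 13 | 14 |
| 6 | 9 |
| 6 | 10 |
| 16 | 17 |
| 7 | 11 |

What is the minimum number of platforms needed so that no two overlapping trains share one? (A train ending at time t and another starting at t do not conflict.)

Events (time:±→running): 6:+→1 6:+→2 7:+→3 7:+→4 … peak 4.

4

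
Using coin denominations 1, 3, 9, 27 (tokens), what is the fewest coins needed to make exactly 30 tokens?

30 − 1×27→3 − 1×3→0
Total coins = 1 + 1 = 2

2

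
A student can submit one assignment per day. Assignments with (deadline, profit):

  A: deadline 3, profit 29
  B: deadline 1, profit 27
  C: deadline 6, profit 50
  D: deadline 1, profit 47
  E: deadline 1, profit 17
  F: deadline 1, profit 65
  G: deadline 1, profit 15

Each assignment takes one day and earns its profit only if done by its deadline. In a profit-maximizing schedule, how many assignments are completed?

By profit: F(d1,65), C(d6,50), D(d1,47), A(d3,29), B(d1,27), E(d1,17), G(d1,15)
F→slot 1; C→slot 6; D skipped; A→slot 3; B skipped; E skipped; G skipped.
3 of 7 scheduled.

3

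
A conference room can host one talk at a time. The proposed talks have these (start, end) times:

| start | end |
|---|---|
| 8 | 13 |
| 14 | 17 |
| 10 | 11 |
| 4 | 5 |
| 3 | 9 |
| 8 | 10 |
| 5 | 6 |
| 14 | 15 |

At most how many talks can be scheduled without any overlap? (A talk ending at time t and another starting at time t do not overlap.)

5

By end time: (4,5), (5,6), (3,9), (8,10), (10,11), (8,13), (14,15), (14,17).
Pick (4,5); next start ≥ 5 → (5,6); next start ≥ 6 → (8,10); next start ≥ 10 → (10,11); next start ≥ 11 → (14,15).
Selected 5 talks.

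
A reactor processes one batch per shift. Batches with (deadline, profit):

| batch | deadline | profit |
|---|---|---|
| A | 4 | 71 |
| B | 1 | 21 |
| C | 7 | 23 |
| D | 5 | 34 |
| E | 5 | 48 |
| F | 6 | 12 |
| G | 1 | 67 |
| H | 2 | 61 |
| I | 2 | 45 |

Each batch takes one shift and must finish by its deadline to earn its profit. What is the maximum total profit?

Profit order: A=71 G=67 H=61 E=48 I=45 D=34 C=23 B=21 F=12
Assign: A→slot 4, G→slot 1, H→slot 2, E→slot 5, I skipped, D→slot 3, C→slot 7, B skipped, F→slot 6.
Slots: [1:G] [2:H] [3:D] [4:A] [5:E] [6:F] [7:C]
Profit = 67 + 61 + 34 + 71 + 48 + 12 + 23 = 316

316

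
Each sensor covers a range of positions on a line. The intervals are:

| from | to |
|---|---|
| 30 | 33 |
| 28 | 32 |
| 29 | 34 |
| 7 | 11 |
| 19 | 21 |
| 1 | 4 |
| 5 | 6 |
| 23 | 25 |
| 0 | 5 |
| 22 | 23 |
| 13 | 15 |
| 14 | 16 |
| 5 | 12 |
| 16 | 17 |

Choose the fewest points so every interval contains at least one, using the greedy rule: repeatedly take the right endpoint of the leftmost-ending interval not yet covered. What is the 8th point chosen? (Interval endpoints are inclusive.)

32

Process intervals by earliest right end; each time one isn't hit yet, stab at its right endpoint.
By right end: [1,4]  [0,5]  [5,6]  [7,11]  [5,12]  [13,15]  [14,16]  [16,17]  [19,21]  [22,23]  [23,25]  [28,32]  [30,33]  [29,34]
[1,4] uncovered → point at 4; [5,6] uncovered → point at 6; [7,11] uncovered → point at 11; [13,15] uncovered → point at 15; [16,17] uncovered → point at 17; [19,21] uncovered → point at 21; [22,23] uncovered → point at 23; [28,32] uncovered → point at 32.
Points: 4, 6, 11, 15, 17, 21, 23, 32 (8 total).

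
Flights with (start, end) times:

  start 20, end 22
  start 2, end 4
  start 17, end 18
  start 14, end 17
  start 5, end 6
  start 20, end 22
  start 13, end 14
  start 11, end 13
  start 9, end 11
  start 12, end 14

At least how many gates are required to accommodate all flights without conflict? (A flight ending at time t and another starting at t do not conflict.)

2

starts: [2, 5, 9, 11, 12, 13, 14, 17, 20, 20]
ends:   [4, 6, 11, 13, 14, 14, 17, 18, 22, 22]
s2→1 e4→0 s5→1 e6→0 s9→1 e11→0 s11→1 s12→2  — peak 2.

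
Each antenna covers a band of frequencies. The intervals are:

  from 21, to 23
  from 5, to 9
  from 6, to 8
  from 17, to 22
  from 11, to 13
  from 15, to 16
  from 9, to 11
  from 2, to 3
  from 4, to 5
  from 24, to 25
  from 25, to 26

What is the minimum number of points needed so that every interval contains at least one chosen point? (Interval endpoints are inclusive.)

Sort by right endpoint; whenever an interval is uncovered, place a point at its right end.
Sorted: [2,3] [4,5] [6,8] [5,9] [9,11] [11,13] [15,16] [17,22] [21,23] [24,25] [25,26]
{[2,3]} hit by 3; {[4,5]} hit by 5; {[6,8],[5,9]} hit by 8; {[9,11],[11,13]} hit by 11; {[15,16]} hit by 16; {[17,22],[21,23]} hit by 22; {[24,25],[25,26]} hit by 25.
Points: 3, 5, 8, 11, 16, 22, 25 (7 total).

7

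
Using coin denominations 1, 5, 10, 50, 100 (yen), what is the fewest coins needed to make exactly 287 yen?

9

287 − 2×100→87 − 1×50→37 − 3×10→7 − 1×5→2 − 2×1→0
Total coins = 2 + 1 + 3 + 1 + 2 = 9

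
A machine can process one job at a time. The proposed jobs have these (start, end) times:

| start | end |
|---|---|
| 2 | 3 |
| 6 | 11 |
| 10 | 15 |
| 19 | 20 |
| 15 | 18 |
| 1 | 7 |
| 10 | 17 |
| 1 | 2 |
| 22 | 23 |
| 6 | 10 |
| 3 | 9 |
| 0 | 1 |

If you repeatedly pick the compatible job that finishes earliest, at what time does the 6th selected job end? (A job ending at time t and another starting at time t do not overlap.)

18

Order by finish time; keep every interval that doesn't clash with the previous kept one.
By end time: (0,1), (1,2), (2,3), (1,7), (3,9), (6,10), (6,11), (10,15), (10,17), (15,18), (19,20), (22,23).
Pick (0,1); next start ≥ 1 → (1,2); next start ≥ 2 → (2,3); next start ≥ 3 → (3,9); next start ≥ 9 → (10,15); next start ≥ 15 → (15,18); next start ≥ 18 → (19,20); next start ≥ 20 → (22,23).
Selected: (0,1) (1,2) (2,3) (3,9) (10,15) (15,18) (19,20) (22,23)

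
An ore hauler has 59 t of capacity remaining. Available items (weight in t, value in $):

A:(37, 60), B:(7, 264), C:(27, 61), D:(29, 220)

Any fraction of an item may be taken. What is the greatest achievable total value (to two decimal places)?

Sort by value per unit weight and fill in that order.
Order: B (264/7=37.71) > D (220/29=7.59) > C (61/27=2.26) > A (60/37=1.62)
Fill: take B (7 @ 264) → take D (29 @ 220) → take 23/27 of C → 51.96; 59/59 used.
Total value = 535.96

535.96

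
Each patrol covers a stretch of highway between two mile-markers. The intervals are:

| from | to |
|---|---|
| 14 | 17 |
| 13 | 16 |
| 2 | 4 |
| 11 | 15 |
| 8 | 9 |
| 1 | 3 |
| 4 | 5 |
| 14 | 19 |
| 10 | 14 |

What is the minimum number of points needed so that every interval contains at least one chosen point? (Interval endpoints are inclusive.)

4

Process intervals by earliest right end; each time one isn't hit yet, stab at its right endpoint.
Sorted: [1,3] [2,4] [4,5] [8,9] [10,14] [11,15] [13,16] [14,17] [14,19]
{[1,3],[2,4]} hit by 3; {[4,5]} hit by 5; {[8,9]} hit by 9; {[10,14],[11,15],[13,16],[14,17],[14,19]} hit by 14.
Points: 3, 5, 9, 14 (4 total).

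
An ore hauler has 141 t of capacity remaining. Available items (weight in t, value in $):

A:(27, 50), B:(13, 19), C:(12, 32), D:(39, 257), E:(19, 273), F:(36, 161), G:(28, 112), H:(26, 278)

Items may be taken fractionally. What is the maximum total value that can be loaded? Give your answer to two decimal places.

1053.00

Sort by value per unit weight and fill in that order.
Order: E (273/19=14.37) > H (278/26=10.69) > D (257/39=6.59) > F (161/36=4.47) > G (112/28=4.00) > C (32/12=2.67) > A (50/27=1.85) > B (19/13=1.46)
Fill: take E (19 @ 273) → take H (26 @ 278) → take D (39 @ 257) → take F (36 @ 161) → take 21/28 of G → 84.00; 141/141 used.
Total value = 1053.00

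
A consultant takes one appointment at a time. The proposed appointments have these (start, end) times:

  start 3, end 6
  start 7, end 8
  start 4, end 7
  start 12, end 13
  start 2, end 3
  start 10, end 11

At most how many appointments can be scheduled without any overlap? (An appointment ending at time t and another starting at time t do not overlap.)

Sorted by end: (2,3)  (3,6)  (4,7)  (7,8)  (10,11)  (12,13)
take (2,3); take (3,6); take (7,8); take (10,11); take (12,13).
Selected 5 appointments.

5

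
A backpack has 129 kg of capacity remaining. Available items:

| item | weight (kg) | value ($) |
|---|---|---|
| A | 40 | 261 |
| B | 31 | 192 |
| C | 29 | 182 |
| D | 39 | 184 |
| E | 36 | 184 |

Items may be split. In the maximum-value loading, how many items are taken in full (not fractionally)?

3

Order: A (261/40=6.53) > C (182/29=6.28) > B (192/31=6.19) > E (184/36=5.11) > D (184/39=4.72)
Fill: take A (40 @ 261) → take C (29 @ 182) → take B (31 @ 192) → take 29/36 of E → 148.22; 129/129 used.
3 item(s) taken whole; one partial (take 29/36 of E).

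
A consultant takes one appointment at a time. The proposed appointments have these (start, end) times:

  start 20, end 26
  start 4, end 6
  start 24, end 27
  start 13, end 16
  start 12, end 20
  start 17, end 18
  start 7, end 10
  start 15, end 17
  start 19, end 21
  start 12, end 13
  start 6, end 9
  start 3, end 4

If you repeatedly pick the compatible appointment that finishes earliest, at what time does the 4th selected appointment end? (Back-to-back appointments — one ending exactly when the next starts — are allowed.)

Sorted by end: (3,4)  (4,6)  (6,9)  (7,10)  (12,13)  (13,16)  (15,17)  (17,18)  (12,20)  (19,21)  (20,26)  (24,27)
take (3,4); take (4,6); take (6,9); skip (7,10); take (12,13); take (13,16); take (17,18); take (19,21); take (24,27).
Selected: (3,4) (4,6) (6,9) (12,13) (13,16) (17,18) (19,21) (24,27)

13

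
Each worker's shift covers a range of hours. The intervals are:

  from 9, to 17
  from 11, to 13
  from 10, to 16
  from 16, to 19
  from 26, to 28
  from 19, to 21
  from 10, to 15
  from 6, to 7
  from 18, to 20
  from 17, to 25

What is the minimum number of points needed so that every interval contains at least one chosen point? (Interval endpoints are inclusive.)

By right end: [6,7]  [11,13]  [10,15]  [10,16]  [9,17]  [16,19]  [18,20]  [19,21]  [17,25]  [26,28]
[6,7] uncovered → point at 7; [11,13] uncovered → point at 13; [16,19] uncovered → point at 19; [26,28] uncovered → point at 28.
Points: 7, 13, 19, 28 (4 total).

4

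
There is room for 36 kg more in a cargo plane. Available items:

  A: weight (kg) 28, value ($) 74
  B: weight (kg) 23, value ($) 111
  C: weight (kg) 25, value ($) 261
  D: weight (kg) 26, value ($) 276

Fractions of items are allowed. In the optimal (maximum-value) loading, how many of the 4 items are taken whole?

1

Greedy by value/weight ratio, highest first.
Ratios (sorted): D 10.62, C 10.44, B 4.83, A 2.64
take D (26 @ 276); take 10/25 of C → 104.40. Capacity used 36/36.
1 item(s) taken whole; one partial (take 10/25 of C).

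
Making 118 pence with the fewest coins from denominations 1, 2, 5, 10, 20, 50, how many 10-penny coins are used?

Greedy: take as many of the largest coin as possible, then repeat with the remainder.
118 = 2×50 + 1×10 + 1×5 + 1×2 + 1×1
Count of 10: 1

1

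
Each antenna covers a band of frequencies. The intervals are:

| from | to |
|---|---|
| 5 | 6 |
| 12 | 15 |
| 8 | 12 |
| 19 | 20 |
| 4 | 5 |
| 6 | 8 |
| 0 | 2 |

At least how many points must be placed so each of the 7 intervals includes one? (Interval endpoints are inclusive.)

Process intervals by earliest right end; each time one isn't hit yet, stab at its right endpoint.
By right end: [0,2]  [4,5]  [5,6]  [6,8]  [8,12]  [12,15]  [19,20]
[0,2] uncovered → point at 2; [4,5] uncovered → point at 5; [6,8] uncovered → point at 8; [12,15] uncovered → point at 15; [19,20] uncovered → point at 20.
Points: 2, 5, 8, 15, 20 (5 total).

5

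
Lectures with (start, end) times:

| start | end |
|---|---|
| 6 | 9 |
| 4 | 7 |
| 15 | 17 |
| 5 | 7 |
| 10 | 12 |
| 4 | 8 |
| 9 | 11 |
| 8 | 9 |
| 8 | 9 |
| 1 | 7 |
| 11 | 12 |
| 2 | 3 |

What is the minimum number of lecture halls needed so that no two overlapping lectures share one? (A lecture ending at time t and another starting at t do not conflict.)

5

The answer is the maximum number of intervals overlapping at any instant.
Events (time:±→running): 1:+→1 2:+→2 3:-→1 4:+→2 4:+→3 5:+→4 6:+→5 … peak 5.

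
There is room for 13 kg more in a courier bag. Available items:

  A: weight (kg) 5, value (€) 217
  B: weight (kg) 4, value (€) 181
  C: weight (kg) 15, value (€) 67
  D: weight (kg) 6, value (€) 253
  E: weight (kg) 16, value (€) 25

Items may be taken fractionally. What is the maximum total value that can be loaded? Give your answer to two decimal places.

Order: B (181/4=45.25) > A (217/5=43.40) > D (253/6=42.17) > C (67/15=4.47) > E (25/16=1.56)
Fill: take B (4 @ 181) → take A (5 @ 217) → take 4/6 of D → 168.67; 13/13 used.
Total value = 566.67

566.67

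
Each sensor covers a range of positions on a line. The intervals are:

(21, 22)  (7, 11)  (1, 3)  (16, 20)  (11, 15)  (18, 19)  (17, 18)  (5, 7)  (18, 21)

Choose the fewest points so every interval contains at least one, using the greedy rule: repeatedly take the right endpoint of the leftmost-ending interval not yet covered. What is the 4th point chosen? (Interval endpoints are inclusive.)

By right end: [1,3]  [5,7]  [7,11]  [11,15]  [17,18]  [18,19]  [16,20]  [18,21]  [21,22]
[1,3] uncovered → point at 3; [5,7] uncovered → point at 7; [11,15] uncovered → point at 15; [17,18] uncovered → point at 18; [21,22] uncovered → point at 22.
Points: 3, 7, 15, 18, 22 (5 total).

18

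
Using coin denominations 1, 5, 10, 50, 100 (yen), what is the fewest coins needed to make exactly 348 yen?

11

348 = 3×100 + 4×10 + 1×5 + 3×1
Total coins = 3 + 4 + 1 + 3 = 11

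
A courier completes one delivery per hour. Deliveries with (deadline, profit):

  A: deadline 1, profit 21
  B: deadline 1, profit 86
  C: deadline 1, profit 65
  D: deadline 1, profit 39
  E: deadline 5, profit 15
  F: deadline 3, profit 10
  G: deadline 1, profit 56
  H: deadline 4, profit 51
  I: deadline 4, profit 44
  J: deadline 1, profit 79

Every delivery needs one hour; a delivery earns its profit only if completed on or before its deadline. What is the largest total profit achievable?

Take jobs in profit order; each goes to the latest open slot no later than its deadline.
Profit order: B=86 J=79 C=65 G=56 H=51 I=44 D=39 A=21 E=15 F=10
Assign: B→slot 1, J skipped, C skipped, G skipped, H→slot 4, I→slot 3, D skipped, A skipped, E→slot 5, F→slot 2.
Slots: [1:B] [2:F] [3:I] [4:H] [5:E]
Profit = 86 + 10 + 44 + 51 + 15 = 206

206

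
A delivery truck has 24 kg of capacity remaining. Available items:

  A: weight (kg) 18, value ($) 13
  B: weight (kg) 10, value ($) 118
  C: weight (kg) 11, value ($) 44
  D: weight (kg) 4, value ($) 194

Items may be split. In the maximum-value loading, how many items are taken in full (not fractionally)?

Greedy by value/weight ratio, highest first.
Ratios (sorted): D 48.50, B 11.80, C 4.00, A 0.72
take D (4 @ 194); take B (10 @ 118); take 10/11 of C → 40.00. Capacity used 24/24.
2 item(s) taken whole; one partial (take 10/11 of C).

2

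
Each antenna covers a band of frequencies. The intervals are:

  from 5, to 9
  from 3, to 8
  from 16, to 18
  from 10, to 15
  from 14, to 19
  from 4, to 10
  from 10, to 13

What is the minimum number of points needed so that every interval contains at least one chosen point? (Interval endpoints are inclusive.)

Sort by right endpoint; whenever an interval is uncovered, place a point at its right end.
By right end: [3,8]  [5,9]  [4,10]  [10,13]  [10,15]  [16,18]  [14,19]
[3,8] uncovered → point at 8; [10,13] uncovered → point at 13; [16,18] uncovered → point at 18.
Points: 8, 13, 18 (3 total).

3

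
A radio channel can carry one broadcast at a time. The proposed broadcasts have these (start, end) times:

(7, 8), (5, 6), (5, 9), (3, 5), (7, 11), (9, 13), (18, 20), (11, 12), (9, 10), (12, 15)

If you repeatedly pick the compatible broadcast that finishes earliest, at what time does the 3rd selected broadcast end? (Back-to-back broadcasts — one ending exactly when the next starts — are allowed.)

By end time: (3,5), (5,6), (7,8), (5,9), (9,10), (7,11), (11,12), (9,13), (12,15), (18,20).
Pick (3,5); next start ≥ 5 → (5,6); next start ≥ 6 → (7,8); next start ≥ 8 → (9,10); next start ≥ 10 → (11,12); next start ≥ 12 → (12,15); next start ≥ 15 → (18,20).
Selected: (3,5) (5,6) (7,8) (9,10) (11,12) (12,15) (18,20)

8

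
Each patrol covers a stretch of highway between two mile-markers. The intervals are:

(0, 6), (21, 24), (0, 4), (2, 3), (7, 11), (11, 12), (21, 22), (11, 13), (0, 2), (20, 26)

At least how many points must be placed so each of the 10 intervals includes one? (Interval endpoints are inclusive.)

Sort by right endpoint; whenever an interval is uncovered, place a point at its right end.
Sorted: [0,2] [2,3] [0,4] [0,6] [7,11] [11,12] [11,13] [21,22] [21,24] [20,26]
{[0,2],[2,3],[0,4],[0,6]} hit by 2; {[7,11],[11,12],[11,13]} hit by 11; {[21,22],[21,24],[20,26]} hit by 22.
Points: 2, 11, 22 (3 total).

3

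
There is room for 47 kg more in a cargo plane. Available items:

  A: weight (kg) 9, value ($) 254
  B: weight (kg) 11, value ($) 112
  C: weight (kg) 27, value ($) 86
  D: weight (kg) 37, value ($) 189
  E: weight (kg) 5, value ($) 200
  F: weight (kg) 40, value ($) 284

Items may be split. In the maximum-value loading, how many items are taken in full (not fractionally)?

Sort by value per unit weight and fill in that order.
Order: E (200/5=40.00) > A (254/9=28.22) > B (112/11=10.18) > F (284/40=7.10) > D (189/37=5.11) > C (86/27=3.19)
Fill: take E (5 @ 200) → take A (9 @ 254) → take B (11 @ 112) → take 22/40 of F → 156.20; 47/47 used.
3 item(s) taken whole; one partial (take 22/40 of F).

3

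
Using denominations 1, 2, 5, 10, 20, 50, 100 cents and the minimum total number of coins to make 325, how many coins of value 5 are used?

1

Use the largest denomination that fits, subtract, and repeat.
325 − 3×100→25 − 1×20→5 − 1×5→0
Count of 5: 1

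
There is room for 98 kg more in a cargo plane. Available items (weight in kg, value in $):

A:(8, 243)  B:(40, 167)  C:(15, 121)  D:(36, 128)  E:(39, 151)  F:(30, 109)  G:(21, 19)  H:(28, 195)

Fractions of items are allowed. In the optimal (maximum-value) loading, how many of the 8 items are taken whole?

4

Ratios (sorted): A 30.38, C 8.07, H 6.96, B 4.17, E 3.87, F 3.63, D 3.56, G 0.90
take A (8 @ 243); take C (15 @ 121); take H (28 @ 195); take B (40 @ 167); take 7/39 of E → 27.10. Capacity used 98/98.
4 item(s) taken whole; one partial (take 7/39 of E).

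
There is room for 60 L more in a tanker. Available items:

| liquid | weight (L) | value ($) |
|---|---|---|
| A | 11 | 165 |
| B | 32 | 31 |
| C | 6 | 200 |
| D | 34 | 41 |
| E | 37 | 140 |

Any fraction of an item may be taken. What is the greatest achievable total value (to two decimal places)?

512.24

Ratios (sorted): C 33.33, A 15.00, E 3.78, D 1.21, B 0.97
take C (6 @ 200); take A (11 @ 165); take E (37 @ 140); take 6/34 of D → 7.24. Capacity used 60/60.
Total value = 512.24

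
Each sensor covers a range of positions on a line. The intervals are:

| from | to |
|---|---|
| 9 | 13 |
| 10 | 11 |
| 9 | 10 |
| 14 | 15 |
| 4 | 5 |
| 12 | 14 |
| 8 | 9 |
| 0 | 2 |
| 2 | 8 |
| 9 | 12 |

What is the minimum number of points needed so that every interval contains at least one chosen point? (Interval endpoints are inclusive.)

Sorted: [0,2] [4,5] [2,8] [8,9] [9,10] [10,11] [9,12] [9,13] [12,14] [14,15]
{[0,2]} hit by 2; {[4,5],[2,8]} hit by 5; {[8,9],[9,10]} hit by 9; {[10,11],[9,12],[9,13]} hit by 11; {[12,14],[14,15]} hit by 14.
Points: 2, 5, 9, 11, 14 (5 total).

5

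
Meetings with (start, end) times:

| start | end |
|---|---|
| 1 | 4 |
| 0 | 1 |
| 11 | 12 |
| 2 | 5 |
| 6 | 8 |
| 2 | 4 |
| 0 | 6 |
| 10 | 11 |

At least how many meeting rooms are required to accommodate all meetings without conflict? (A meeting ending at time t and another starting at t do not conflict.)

starts: [0, 0, 1, 2, 2, 6, 10, 11]
ends:   [1, 4, 4, 5, 6, 8, 11, 12]
s0→1 s0→2 e1→1 s1→2 s2→3 s2→4  — peak 4.

4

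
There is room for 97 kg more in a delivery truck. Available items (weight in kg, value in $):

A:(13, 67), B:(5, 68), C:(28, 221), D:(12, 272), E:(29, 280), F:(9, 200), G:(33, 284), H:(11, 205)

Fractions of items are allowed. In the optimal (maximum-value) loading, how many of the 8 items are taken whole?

Sort by value per unit weight and fill in that order.
Order: D (272/12=22.67) > F (200/9=22.22) > H (205/11=18.64) > B (68/5=13.60) > E (280/29=9.66) > G (284/33=8.61) > C (221/28=7.89) > A (67/13=5.15)
Fill: take D (12 @ 272) → take F (9 @ 200) → take H (11 @ 205) → take B (5 @ 68) → take E (29 @ 280) → take 31/33 of G → 266.79; 97/97 used.
5 item(s) taken whole; one partial (take 31/33 of G).

5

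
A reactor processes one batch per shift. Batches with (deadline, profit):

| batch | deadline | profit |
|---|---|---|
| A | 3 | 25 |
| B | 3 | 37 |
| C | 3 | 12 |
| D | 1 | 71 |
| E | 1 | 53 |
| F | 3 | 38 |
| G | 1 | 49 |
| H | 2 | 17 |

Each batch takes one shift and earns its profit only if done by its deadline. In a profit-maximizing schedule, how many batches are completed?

Profit order: D=71 E=53 G=49 F=38 B=37 A=25 H=17 C=12
Assign: D→slot 1, E skipped, G skipped, F→slot 3, B→slot 2, A skipped, H skipped, C skipped.
Slots: [1:D] [2:B] [3:F]
3 of 8 scheduled.

3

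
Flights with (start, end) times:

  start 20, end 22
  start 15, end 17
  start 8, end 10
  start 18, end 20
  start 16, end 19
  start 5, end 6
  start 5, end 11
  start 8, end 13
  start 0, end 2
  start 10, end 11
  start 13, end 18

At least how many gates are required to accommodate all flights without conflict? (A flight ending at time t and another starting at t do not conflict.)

The answer is the maximum number of intervals overlapping at any instant.
Events (time:±→running): 0:+→1 2:-→0 5:+→1 5:+→2 6:-→1 8:+→2 8:+→3 … peak 3.

3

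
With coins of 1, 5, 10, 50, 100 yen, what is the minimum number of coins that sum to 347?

347 = 3×100 + 4×10 + 1×5 + 2×1
Total coins = 3 + 4 + 1 + 2 = 10

10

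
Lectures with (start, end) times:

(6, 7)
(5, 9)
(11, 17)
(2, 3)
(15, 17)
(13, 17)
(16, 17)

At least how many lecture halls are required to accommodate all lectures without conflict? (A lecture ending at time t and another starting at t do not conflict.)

Events (time:±→running): 2:+→1 3:-→0 5:+→1 6:+→2 7:-→1 9:-→0 11:+→1 13:+→2 15:+→3 16:+→4 … peak 4.

4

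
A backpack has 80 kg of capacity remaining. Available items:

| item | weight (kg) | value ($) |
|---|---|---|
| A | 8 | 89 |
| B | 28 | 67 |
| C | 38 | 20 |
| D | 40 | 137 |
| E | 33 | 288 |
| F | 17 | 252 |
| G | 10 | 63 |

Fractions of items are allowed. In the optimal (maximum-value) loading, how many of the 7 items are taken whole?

Order: F (252/17=14.82) > A (89/8=11.12) > E (288/33=8.73) > G (63/10=6.30) > D (137/40=3.42) > B (67/28=2.39) > C (20/38=0.53)
Fill: take F (17 @ 252) → take A (8 @ 89) → take E (33 @ 288) → take G (10 @ 63) → take 12/40 of D → 41.10; 80/80 used.
4 item(s) taken whole; one partial (take 12/40 of D).

4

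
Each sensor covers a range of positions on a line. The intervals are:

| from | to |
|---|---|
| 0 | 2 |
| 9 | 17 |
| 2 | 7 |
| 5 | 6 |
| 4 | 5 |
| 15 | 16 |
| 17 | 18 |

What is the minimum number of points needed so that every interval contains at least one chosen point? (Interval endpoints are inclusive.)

Sorted: [0,2] [4,5] [5,6] [2,7] [15,16] [9,17] [17,18]
{[0,2]} hit by 2; {[4,5],[5,6],[2,7]} hit by 5; {[15,16],[9,17]} hit by 16; {[17,18]} hit by 18.
Points: 2, 5, 16, 18 (4 total).

4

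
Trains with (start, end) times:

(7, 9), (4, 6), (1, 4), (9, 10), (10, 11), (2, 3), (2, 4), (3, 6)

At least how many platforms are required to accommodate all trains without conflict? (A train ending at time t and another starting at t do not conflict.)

starts: [1, 2, 2, 3, 4, 7, 9, 10]
ends:   [3, 4, 4, 6, 6, 9, 10, 11]
s1→1 s2→2 s2→3  — peak 3.

3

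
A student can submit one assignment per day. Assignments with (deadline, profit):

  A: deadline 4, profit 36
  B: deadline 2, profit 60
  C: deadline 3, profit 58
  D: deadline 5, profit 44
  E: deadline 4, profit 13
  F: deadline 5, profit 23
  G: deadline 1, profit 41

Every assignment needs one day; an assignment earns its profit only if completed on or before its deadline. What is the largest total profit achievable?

239

Profit order: B=60 C=58 D=44 G=41 A=36 F=23 E=13
Assign: B→slot 2, C→slot 3, D→slot 5, G→slot 1, A→slot 4, F skipped, E skipped.
Slots: [1:G] [2:B] [3:C] [4:A] [5:D]
Profit = 41 + 60 + 58 + 36 + 44 = 239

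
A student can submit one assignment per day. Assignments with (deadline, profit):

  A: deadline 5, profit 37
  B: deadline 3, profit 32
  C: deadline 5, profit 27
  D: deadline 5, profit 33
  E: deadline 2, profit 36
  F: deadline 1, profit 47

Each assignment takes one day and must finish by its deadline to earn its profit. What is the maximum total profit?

185

Profit order: F=47 A=37 E=36 D=33 B=32 C=27
Assign: F→slot 1, A→slot 5, E→slot 2, D→slot 4, B→slot 3, C skipped.
Slots: [1:F] [2:E] [3:B] [4:D] [5:A]
Profit = 47 + 36 + 32 + 33 + 37 = 185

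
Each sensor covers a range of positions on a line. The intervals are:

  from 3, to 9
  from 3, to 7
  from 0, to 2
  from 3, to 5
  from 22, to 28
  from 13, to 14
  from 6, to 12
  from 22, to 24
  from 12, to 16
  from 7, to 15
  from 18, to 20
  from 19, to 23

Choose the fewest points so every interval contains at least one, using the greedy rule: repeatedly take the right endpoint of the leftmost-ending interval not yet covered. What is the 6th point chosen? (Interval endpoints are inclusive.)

24

Process intervals by earliest right end; each time one isn't hit yet, stab at its right endpoint.
By right end: [0,2]  [3,5]  [3,7]  [3,9]  [6,12]  [13,14]  [7,15]  [12,16]  [18,20]  [19,23]  [22,24]  [22,28]
[0,2] uncovered → point at 2; [3,5] uncovered → point at 5; [6,12] uncovered → point at 12; [13,14] uncovered → point at 14; [18,20] uncovered → point at 20; [22,24] uncovered → point at 24.
Points: 2, 5, 12, 14, 20, 24 (6 total).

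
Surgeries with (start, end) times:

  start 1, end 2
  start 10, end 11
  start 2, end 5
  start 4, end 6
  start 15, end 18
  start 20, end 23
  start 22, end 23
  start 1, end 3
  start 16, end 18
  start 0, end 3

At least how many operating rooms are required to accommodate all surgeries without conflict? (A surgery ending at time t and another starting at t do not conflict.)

Count concurrent intervals with a sweep; the peak is the room count.
starts: [0, 1, 1, 2, 4, 10, 15, 16, 20, 22]
ends:   [2, 3, 3, 5, 6, 11, 18, 18, 23, 23]
s0→1 s1→2 s1→3  — peak 3.

3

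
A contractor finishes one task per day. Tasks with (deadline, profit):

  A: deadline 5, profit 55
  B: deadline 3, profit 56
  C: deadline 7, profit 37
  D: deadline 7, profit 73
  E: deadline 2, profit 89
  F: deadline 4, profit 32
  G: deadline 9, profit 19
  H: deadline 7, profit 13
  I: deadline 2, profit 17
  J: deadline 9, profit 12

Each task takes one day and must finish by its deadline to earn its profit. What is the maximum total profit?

Sort by profit descending; place each in the latest free slot ≤ its deadline.
Profit order: E=89 D=73 B=56 A=55 C=37 F=32 G=19 I=17 H=13 J=12
Assign: E→slot 2, D→slot 7, B→slot 3, A→slot 5, C→slot 6, F→slot 4, G→slot 9, I→slot 1, H skipped, J→slot 8.
Slots: [1:I] [2:E] [3:B] [4:F] [5:A] [6:C] [7:D] [8:J] [9:G]
Profit = 17 + 89 + 56 + 32 + 55 + 37 + 73 + 12 + 19 = 390

390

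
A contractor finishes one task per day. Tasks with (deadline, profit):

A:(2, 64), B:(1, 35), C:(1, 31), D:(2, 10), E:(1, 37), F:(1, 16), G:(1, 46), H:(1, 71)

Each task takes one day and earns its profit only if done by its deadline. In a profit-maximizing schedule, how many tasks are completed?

2

Sort by profit descending; place each in the latest free slot ≤ its deadline.
Profit order: H=71 A=64 G=46 E=37 B=35 C=31 F=16 D=10
Assign: H→slot 1, A→slot 2, G skipped, E skipped, B skipped, C skipped, F skipped, D skipped.
Slots: [1:H] [2:A]
2 of 8 scheduled.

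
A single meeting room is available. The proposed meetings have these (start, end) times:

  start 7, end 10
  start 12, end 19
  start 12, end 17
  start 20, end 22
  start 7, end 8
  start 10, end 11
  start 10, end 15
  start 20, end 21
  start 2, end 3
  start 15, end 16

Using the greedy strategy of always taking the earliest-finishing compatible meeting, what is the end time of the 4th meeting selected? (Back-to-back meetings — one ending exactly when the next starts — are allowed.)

16

Greedy by earliest finish: after sorting by end time, pick each interval compatible with the last pick.
Sorted by end: (2,3)  (7,8)  (7,10)  (10,11)  (10,15)  (15,16)  (12,17)  (12,19)  (20,21)  (20,22)
take (2,3); take (7,8); take (10,11); skip (10,15); take (15,16); take (20,21).
Selected: (2,3) (7,8) (10,11) (15,16) (20,21)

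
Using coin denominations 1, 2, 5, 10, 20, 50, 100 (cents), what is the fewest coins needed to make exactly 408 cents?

Greedy: take as many of the largest coin as possible, then repeat with the remainder.
408 = 4×100 + 1×5 + 1×2 + 1×1
Total coins = 4 + 1 + 1 + 1 = 7

7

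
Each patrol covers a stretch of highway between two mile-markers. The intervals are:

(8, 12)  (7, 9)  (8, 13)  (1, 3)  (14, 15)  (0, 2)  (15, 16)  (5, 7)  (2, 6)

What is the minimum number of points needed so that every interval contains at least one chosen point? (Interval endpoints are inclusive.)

Process intervals by earliest right end; each time one isn't hit yet, stab at its right endpoint.
By right end: [0,2]  [1,3]  [2,6]  [5,7]  [7,9]  [8,12]  [8,13]  [14,15]  [15,16]
[0,2] uncovered → point at 2; [5,7] uncovered → point at 7; [8,12] uncovered → point at 12; [14,15] uncovered → point at 15.
Points: 2, 7, 12, 15 (4 total).

4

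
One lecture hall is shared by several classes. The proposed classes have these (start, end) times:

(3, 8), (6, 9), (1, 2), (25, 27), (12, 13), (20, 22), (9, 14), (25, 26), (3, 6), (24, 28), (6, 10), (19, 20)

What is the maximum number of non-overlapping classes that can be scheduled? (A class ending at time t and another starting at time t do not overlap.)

7

Order by finish time; keep every interval that doesn't clash with the previous kept one.
Sorted by end: (1,2)  (3,6)  (3,8)  (6,9)  (6,10)  (12,13)  (9,14)  (19,20)  (20,22)  (25,26)  (25,27)  (24,28)
take (1,2); take (3,6); take (6,9); take (12,13); take (19,20); take (20,22); take (25,26); skip (24,28).
Selected 7 classes.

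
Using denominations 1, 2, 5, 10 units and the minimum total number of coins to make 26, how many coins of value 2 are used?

Greedy: take as many of the largest coin as possible, then repeat with the remainder.
26 − 2×10→6 − 1×5→1 − 1×1→0
Count of 2: 0

0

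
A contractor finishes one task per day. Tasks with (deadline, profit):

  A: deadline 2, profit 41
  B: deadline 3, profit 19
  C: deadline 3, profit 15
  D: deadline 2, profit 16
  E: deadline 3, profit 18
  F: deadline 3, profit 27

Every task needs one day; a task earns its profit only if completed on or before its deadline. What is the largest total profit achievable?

By profit: A(d2,41), F(d3,27), B(d3,19), E(d3,18), D(d2,16), C(d3,15)
A→slot 2; F→slot 3; B→slot 1; E skipped; D skipped; C skipped.
Profit = 19 + 41 + 27 = 87

87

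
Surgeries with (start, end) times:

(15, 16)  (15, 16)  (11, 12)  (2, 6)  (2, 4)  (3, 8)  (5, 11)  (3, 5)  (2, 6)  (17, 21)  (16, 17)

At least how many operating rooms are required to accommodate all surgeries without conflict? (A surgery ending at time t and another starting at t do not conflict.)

5

Events (time:±→running): 2:+→1 2:+→2 2:+→3 3:+→4 3:+→5 … peak 5.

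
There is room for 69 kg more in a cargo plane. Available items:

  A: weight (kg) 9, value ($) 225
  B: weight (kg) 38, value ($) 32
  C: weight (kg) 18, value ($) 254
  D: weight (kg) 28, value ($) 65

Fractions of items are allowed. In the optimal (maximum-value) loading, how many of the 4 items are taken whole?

Order: A (225/9=25.00) > C (254/18=14.11) > D (65/28=2.32) > B (32/38=0.84)
Fill: take A (9 @ 225) → take C (18 @ 254) → take D (28 @ 65) → take 14/38 of B → 11.79; 69/69 used.
3 item(s) taken whole; one partial (take 14/38 of B).

3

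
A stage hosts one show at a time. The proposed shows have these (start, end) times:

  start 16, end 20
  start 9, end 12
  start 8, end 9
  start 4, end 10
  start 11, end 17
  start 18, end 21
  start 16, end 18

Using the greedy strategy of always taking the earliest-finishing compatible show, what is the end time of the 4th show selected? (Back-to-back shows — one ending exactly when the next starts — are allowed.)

21

Greedy by earliest finish: after sorting by end time, pick each interval compatible with the last pick.
By end time: (8,9), (4,10), (9,12), (11,17), (16,18), (16,20), (18,21).
Pick (8,9); next start ≥ 9 → (9,12); next start ≥ 12 → (16,18); next start ≥ 18 → (18,21).
Selected: (8,9) (9,12) (16,18) (18,21)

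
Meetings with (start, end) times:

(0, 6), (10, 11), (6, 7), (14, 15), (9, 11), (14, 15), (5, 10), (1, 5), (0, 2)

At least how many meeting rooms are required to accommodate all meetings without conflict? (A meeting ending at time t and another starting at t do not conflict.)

Count concurrent intervals with a sweep; the peak is the room count.
starts: [0, 0, 1, 5, 6, 9, 10, 14, 14]
ends:   [2, 5, 6, 7, 10, 11, 11, 15, 15]
s0→1 s0→2 s1→3  — peak 3.

3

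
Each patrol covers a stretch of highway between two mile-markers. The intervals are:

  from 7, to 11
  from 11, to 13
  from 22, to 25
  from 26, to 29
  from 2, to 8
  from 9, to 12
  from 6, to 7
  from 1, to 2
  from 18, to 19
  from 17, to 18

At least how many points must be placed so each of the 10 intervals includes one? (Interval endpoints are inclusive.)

Process intervals by earliest right end; each time one isn't hit yet, stab at its right endpoint.
Sorted: [1,2] [6,7] [2,8] [7,11] [9,12] [11,13] [17,18] [18,19] [22,25] [26,29]
{[1,2]} hit by 2; {[6,7],[2,8],[7,11]} hit by 7; {[9,12],[11,13]} hit by 12; {[17,18],[18,19]} hit by 18; {[22,25]} hit by 25; {[26,29]} hit by 29.
Points: 2, 7, 12, 18, 25, 29 (6 total).

6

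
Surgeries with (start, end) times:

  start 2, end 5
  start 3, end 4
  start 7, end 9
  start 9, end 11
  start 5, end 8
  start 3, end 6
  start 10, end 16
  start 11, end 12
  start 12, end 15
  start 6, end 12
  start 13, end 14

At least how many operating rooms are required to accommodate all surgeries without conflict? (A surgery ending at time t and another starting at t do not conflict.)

3

starts: [2, 3, 3, 5, 6, 7, 9, 10, 11, 12, 13]
ends:   [4, 5, 6, 8, 9, 11, 12, 12, 14, 15, 16]
s2→1 s3→2 s3→3  — peak 3.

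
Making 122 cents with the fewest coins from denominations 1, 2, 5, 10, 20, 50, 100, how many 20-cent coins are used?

122 − 1×100→22 − 1×20→2 − 1×2→0
Count of 20: 1

1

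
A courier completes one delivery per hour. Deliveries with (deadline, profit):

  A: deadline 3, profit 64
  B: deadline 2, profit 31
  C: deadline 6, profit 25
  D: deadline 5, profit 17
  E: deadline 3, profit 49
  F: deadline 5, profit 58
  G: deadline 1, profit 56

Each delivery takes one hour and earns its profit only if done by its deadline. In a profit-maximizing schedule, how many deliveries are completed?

6

By profit: A(d3,64), F(d5,58), G(d1,56), E(d3,49), B(d2,31), C(d6,25), D(d5,17)
A→slot 3; F→slot 5; G→slot 1; E→slot 2; B skipped; C→slot 6; D→slot 4.
6 of 7 scheduled.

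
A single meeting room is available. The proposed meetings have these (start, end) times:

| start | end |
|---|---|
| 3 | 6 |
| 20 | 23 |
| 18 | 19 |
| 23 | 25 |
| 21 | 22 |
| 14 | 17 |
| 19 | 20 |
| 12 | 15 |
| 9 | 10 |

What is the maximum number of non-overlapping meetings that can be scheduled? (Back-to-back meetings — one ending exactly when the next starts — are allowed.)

7

Order by finish time; keep every interval that doesn't clash with the previous kept one.
Sorted by end: (3,6)  (9,10)  (12,15)  (14,17)  (18,19)  (19,20)  (21,22)  (20,23)  (23,25)
take (3,6); take (9,10); take (12,15); take (18,19); take (19,20); take (21,22); take (23,25).
Selected 7 meetings.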